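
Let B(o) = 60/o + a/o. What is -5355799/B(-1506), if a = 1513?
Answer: 8065833294/1573 ≈ 5.1277e+6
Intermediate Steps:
B(o) = 1573/o (B(o) = 60/o + 1513/o = 1573/o)
-5355799/B(-1506) = -5355799/(1573/(-1506)) = -5355799/(1573*(-1/1506)) = -5355799/(-1573/1506) = -5355799*(-1506/1573) = 8065833294/1573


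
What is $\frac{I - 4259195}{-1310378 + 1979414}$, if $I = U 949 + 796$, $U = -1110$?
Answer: $- \frac{5311789}{669036} \approx -7.9395$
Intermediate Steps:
$I = -1052594$ ($I = \left(-1110\right) 949 + 796 = -1053390 + 796 = -1052594$)
$\frac{I - 4259195}{-1310378 + 1979414} = \frac{-1052594 - 4259195}{-1310378 + 1979414} = - \frac{5311789}{669036}$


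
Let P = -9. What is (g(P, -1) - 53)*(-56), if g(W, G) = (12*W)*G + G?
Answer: -3024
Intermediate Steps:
g(W, G) = G + 12*G*W (g(W, G) = 12*G*W + G = G + 12*G*W)
(g(P, -1) - 53)*(-56) = (-(1 + 12*(-9)) - 53)*(-56) = (-(1 - 108) - 53)*(-56) = (-1*(-107) - 53)*(-56) = (107 - 53)*(-56) = 54*(-56) = -3024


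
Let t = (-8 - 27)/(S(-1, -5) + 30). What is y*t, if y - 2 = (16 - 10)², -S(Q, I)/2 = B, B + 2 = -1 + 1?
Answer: -665/17 ≈ -39.118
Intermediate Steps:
B = -2 (B = -2 + (-1 + 1) = -2 + 0 = -2)
S(Q, I) = 4 (S(Q, I) = -2*(-2) = 4)
t = -35/34 (t = (-8 - 27)/(4 + 30) = -35/34 ≈ -1.0294)
y = 38 (y = 2 + (16 - 10)² = 2 + 6² = 2 + 36 = 38)
y*t = 38*(-35/34) = -665/17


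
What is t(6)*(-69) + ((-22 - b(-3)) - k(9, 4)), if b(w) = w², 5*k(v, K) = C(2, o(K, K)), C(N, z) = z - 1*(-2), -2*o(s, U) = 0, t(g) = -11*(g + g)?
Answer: 45383/5 ≈ 9076.6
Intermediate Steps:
t(g) = -22*g
o(s, U) = 0 (o(s, U) = -½*0 = 0)
C(N, z) = 2 + z (C(N, z) = z + 2 = 2 + z)
k(v, K) = ⅖ (k(v, K) = (2 + 0)/5 = (⅕)*2 = ⅖)
t(6)*(-69) + ((-22 - b(-3)) - k(9, 4)) = -22*6*(-69) + ((-22 - 1*(-3)²) - 1*⅖) = -132*(-69) + ((-22 - 1*9) - ⅖) = 9108 + ((-22 - 9) - ⅖) = 9108 + (-31 - ⅖) = 9108 - 157/5 = 45383/5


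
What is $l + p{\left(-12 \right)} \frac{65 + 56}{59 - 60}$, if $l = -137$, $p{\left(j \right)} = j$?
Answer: $1315$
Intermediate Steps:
$l + p{\left(-12 \right)} \frac{65 + 56}{59 - 60} = -137 - 12 \frac{65 + 56}{59 - 60} = -137 - 12 \frac{121}{-1} = -137 - 12 \cdot 121 \left(-1\right) = -137 - -1452 = -137 + 1452 = 1315$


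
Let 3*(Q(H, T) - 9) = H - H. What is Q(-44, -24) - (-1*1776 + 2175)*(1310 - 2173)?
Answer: 344346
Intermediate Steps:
Q(H, T) = 9 (Q(H, T) = 9 + (H - H)/3 = 9 + (⅓)*0 = 9 + 0 = 9)
Q(-44, -24) - (-1*1776 + 2175)*(1310 - 2173) = 9 - (-1*1776 + 2175)*(1310 - 2173) = 9 - (-1776 + 2175)*(-863) = 9 - 399*(-863) = 9 - 1*(-344337) = 9 + 344337 = 344346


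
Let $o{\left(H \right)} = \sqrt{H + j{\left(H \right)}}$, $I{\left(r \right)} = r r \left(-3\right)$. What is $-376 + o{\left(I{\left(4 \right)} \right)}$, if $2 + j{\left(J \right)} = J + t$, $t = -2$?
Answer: $-376 + 10 i \approx -376.0 + 10.0 i$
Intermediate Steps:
$I{\left(r \right)} = - 3 r^{2}$ ($I{\left(r \right)} = r^{2} \left(-3\right) = - 3 r^{2}$)
$j{\left(J \right)} = -4 + J$ ($j{\left(J \right)} = -2 + \left(J - 2\right) = -2 + \left(-2 + J\right) = -4 + J$)
$o{\left(H \right)} = \sqrt{-4 + 2 H}$ ($o{\left(H \right)} = \sqrt{H + \left(-4 + H\right)} = \sqrt{-4 + 2 H}$)
$-376 + o{\left(I{\left(4 \right)} \right)} = -376 + \sqrt{-4 + 2 \left(- 3 \cdot 4^{2}\right)} = -376 + \sqrt{-4 + 2 \left(\left(-3\right) 16\right)} = -376 + \sqrt{-4 + 2 \left(-48\right)} = -376 + \sqrt{-4 - 96} = -376 + \sqrt{-100} = -376 + 10 i$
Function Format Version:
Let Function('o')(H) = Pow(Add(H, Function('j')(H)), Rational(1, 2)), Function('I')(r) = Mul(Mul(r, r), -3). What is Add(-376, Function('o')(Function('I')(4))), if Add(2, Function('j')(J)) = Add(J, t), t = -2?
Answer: Add(-376, Mul(10, I)) ≈ Add(-376.00, Mul(10.000, I))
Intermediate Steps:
Function('I')(r) = Mul(-3, Pow(r, 2)) (Function('I')(r) = Mul(Pow(r, 2), -3) = Mul(-3, Pow(r, 2)))
Function('j')(J) = Add(-4, J) (Function('j')(J) = Add(-2, Add(J, -2)) = Add(-2, Add(-2, J)) = Add(-4, J))
Function('o')(H) = Pow(Add(-4, Mul(2, H)), Rational(1, 2)) (Function('o')(H) = Pow(Add(H, Add(-4, H)), Rational(1, 2)) = Pow(Add(-4, Mul(2, H)), Rational(1, 2)))
Add(-376, Function('o')(Function('I')(4))) = Add(-376, Pow(Add(-4, Mul(2, Mul(-3, Pow(4, 2)))), Rational(1, 2))) = Add(-376, Pow(Add(-4, Mul(2, Mul(-3, 16))), Rational(1, 2))) = Add(-376, Pow(Add(-4, Mul(2, -48)), Rational(1, 2))) = Add(-376, Pow(Add(-4, -96), Rational(1, 2))) = Add(-376, Pow(-100, Rational(1, 2))) = Add(-376, Mul(10, I))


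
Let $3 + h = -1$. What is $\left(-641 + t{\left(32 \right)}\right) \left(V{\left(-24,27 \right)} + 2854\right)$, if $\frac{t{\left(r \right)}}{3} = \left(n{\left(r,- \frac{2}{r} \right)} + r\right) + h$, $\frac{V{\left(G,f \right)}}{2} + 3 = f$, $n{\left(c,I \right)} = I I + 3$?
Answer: $- \frac{203553535}{128} \approx -1.5903 \cdot 10^{6}$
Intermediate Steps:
$h = -4$ ($h = -3 - 1 = -4$)
$n{\left(c,I \right)} = 3 + I^{2}$ ($n{\left(c,I \right)} = I^{2} + 3 = 3 + I^{2}$)
$V{\left(G,f \right)} = -6 + 2 f$
$t{\left(r \right)} = -3 + 3 r + \frac{12}{r^{2}}$ ($t{\left(r \right)} = 3 \left(\left(\left(3 + \left(- \frac{2}{r}\right)^{2}\right) + r\right) - 4\right) = 3 \left(\left(\left(3 + \frac{4}{r^{2}}\right) + r\right) - 4\right) = 3 \left(\left(3 + r + \frac{4}{r^{2}}\right) - 4\right) = 3 \left(-1 + r + \frac{4}{r^{2}}\right) = -3 + 3 r + \frac{12}{r^{2}}$)
$\left(-641 + t{\left(32 \right)}\right) \left(V{\left(-24,27 \right)} + 2854\right) = \left(-641 + \left(-3 + 3 \cdot 32 + \frac{12}{1024}\right)\right) \left(\left(-6 + 2 \cdot 27\right) + 2854\right) = \left(-641 + \left(-3 + 96 + 12 \cdot \frac{1}{1024}\right)\right) \left(\left(-6 + 54\right) + 2854\right) = \left(-641 + \left(-3 + 96 + \frac{3}{256}\right)\right) \left(48 + 2854\right) = \left(-641 + \frac{23811}{256}\right) 2902 = \left(- \frac{140285}{256}\right) 2902 = - \frac{203553535}{128}$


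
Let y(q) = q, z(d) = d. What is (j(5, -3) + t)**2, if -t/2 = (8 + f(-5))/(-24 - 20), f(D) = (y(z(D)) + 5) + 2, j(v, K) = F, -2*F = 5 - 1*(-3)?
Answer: 1521/121 ≈ 12.570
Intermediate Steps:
F = -4 (F = -(5 - 1*(-3))/2 = -(5 + 3)/2 = -1/2*8 = -4)
j(v, K) = -4
f(D) = 7 + D (f(D) = (D + 5) + 2 = (5 + D) + 2 = 7 + D)
t = 5/11 (t = -2*(8 + (7 - 5))/(-24 - 20) = -2*(8 + 2)/(-44) = -20*(-1)/44 = -2*(-5/22) = 5/11 ≈ 0.45455)
(j(5, -3) + t)**2 = (-4 + 5/11)**2 = (-39/11)**2 = 1521/121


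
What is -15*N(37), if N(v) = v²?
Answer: -20535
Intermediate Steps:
-15*N(37) = -15*37² = -15*1369 = -20535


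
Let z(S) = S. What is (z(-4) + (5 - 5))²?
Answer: 16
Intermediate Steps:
(z(-4) + (5 - 5))² = (-4 + (5 - 5))² = (-4 + 0)² = (-4)² = 16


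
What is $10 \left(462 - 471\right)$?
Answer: $-90$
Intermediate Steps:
$10 \left(462 - 471\right) = 10 \left(-9\right) = -90$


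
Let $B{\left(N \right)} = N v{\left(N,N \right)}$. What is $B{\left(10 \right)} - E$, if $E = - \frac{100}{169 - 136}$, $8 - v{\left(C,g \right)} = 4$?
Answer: $\frac{1420}{33} \approx 43.03$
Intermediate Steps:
$v{\left(C,g \right)} = 4$ ($v{\left(C,g \right)} = 8 - 4 = 4$)
$B{\left(N \right)} = 4 N$ ($B{\left(N \right)} = N 4 = 4 N$)
$E = - \frac{100}{33}$ ($E = - \frac{100}{169 - 136} = - \frac{100}{33} \approx -3.0303$)
$B{\left(10 \right)} - E = 4 \cdot 10 - - \frac{100}{33} = 40 + \frac{100}{33} = \frac{1420}{33}$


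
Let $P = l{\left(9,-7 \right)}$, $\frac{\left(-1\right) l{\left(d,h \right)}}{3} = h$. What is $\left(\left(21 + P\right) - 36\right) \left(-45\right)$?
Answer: $-270$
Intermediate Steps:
$l{\left(d,h \right)} = - 3 h$
$P = 21$ ($P = \left(-3\right) \left(-7\right) = 21$)
$\left(\left(21 + P\right) - 36\right) \left(-45\right) = \left(\left(21 + 21\right) - 36\right) \left(-45\right) = \left(42 - 36\right) \left(-45\right) = 6 \left(-45\right) = -270$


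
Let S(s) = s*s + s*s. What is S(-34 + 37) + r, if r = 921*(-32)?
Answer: -29454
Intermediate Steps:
r = -29472
S(s) = 2*s² (S(s) = s² + s² = 2*s²)
S(-34 + 37) + r = 2*(-34 + 37)² - 29472 = 2*3² - 29472 = 2*9 - 29472 = 18 - 29472 = -29454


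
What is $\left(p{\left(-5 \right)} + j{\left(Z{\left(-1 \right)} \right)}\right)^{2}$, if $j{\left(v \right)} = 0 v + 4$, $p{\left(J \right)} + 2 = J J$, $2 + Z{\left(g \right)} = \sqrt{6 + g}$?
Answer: $729$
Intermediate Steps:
$Z{\left(g \right)} = -2 + \sqrt{6 + g}$
$p{\left(J \right)} = -2 + J^{2}$ ($p{\left(J \right)} = -2 + J J = -2 + J^{2}$)
$j{\left(v \right)} = 4$ ($j{\left(v \right)} = 0 + 4 = 4$)
$\left(p{\left(-5 \right)} + j{\left(Z{\left(-1 \right)} \right)}\right)^{2} = \left(\left(-2 + \left(-5\right)^{2}\right) + 4\right)^{2} = \left(\left(-2 + 25\right) + 4\right)^{2} = \left(23 + 4\right)^{2} = 27^{2} = 729$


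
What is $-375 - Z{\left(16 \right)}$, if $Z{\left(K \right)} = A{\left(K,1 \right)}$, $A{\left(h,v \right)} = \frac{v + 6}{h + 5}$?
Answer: $- \frac{1126}{3} \approx -375.33$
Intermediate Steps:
$A{\left(h,v \right)} = \frac{6 + v}{5 + h}$
$Z{\left(K \right)} = \frac{7}{5 + K}$ ($Z{\left(K \right)} = \frac{6 + 1}{5 + K} = \frac{1}{5 + K} 7 = \frac{7}{5 + K}$)
$-375 - Z{\left(16 \right)} = -375 - \frac{7}{5 + 16} = -375 - \frac{7}{21} = -375 - 7 \cdot \frac{1}{21} = -375 - \frac{1}{3} = - \frac{1126}{3}$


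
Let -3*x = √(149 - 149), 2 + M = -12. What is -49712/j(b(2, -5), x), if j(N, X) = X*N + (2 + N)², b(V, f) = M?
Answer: -3107/9 ≈ -345.22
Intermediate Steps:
M = -14 (M = -2 - 12 = -14)
x = 0 (x = -√(149 - 149)/3 = -√0/3 = -⅓*0 = 0)
b(V, f) = -14
j(N, X) = (2 + N)² + N*X (j(N, X) = N*X + (2 + N)² = (2 + N)² + N*X)
-49712/j(b(2, -5), x) = -49712/((2 - 14)² - 14*0) = -49712/((-12)² + 0) = -49712/(144 + 0) = -49712/144 = -49712*1/144 = -3107/9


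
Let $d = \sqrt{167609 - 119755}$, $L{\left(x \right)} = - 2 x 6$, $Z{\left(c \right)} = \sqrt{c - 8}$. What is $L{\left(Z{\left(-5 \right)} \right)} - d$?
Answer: $- \sqrt{47854} - 12 i \sqrt{13} \approx -218.76 - 43.267 i$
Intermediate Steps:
$Z{\left(c \right)} = \sqrt{-8 + c}$
$L{\left(x \right)} = - 12 x$
$d = \sqrt{47854} \approx 218.76$
$L{\left(Z{\left(-5 \right)} \right)} - d = - 12 \sqrt{-8 - 5} - \sqrt{47854} = - 12 \sqrt{-13} - \sqrt{47854} = - 12 i \sqrt{13} - \sqrt{47854} = - \sqrt{47854} - 12 i \sqrt{13}$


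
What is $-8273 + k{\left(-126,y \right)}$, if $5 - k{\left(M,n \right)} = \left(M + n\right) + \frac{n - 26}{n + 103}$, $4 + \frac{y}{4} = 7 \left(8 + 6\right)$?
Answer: $- \frac{4080472}{479} \approx -8518.7$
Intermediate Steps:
$y = 376$ ($y = -16 + 4 \cdot 7 \left(8 + 6\right) = -16 + 4 \cdot 7 \cdot 14 = -16 + 4 \cdot 98 = -16 + 392 = 376$)
$k{\left(M,n \right)} = 5 - M - n - \frac{-26 + n}{103 + n}$ ($k{\left(M,n \right)} = 5 - \left(\left(M + n\right) + \frac{n - 26}{n + 103}\right) = 5 - \left(\left(M + n\right) + \frac{-26 + n}{103 + n}\right) = 5 - \left(M + n + \frac{-26 + n}{103 + n}\right) = 5 - M - n - \frac{-26 + n}{103 + n}$)
$-8273 + k{\left(-126,y \right)} = -8273 + \frac{541 - 376^{2} - -12978 - 37224 - \left(-126\right) 376}{103 + 376} = -8273 + \frac{541 - 141376 + 12978 - 37224 + 47376}{479} = -8273 + \frac{1}{479} \left(-117705\right) = -8273 - \frac{117705}{479} = - \frac{4080472}{479}$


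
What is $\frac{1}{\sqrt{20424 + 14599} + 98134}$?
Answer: $\frac{98134}{9630246933} - \frac{\sqrt{35023}}{9630246933} \approx 1.0171 \cdot 10^{-5}$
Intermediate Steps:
$\frac{1}{\sqrt{20424 + 14599} + 98134} = \frac{1}{\sqrt{35023} + 98134} = \frac{1}{98134 + \sqrt{35023}}$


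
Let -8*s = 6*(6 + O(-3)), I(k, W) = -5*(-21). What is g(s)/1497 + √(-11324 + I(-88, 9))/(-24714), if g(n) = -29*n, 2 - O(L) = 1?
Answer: 203/1996 - I*√11219/24714 ≈ 0.1017 - 0.0042858*I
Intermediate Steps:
I(k, W) = 105
O(L) = 1 (O(L) = 2 - 1*1 = 2 - 1 = 1)
s = -21/4 (s = -3*(6 + 1)/4 = -3*7/4 = -⅛*42 = -21/4 ≈ -5.2500)
g(s)/1497 + √(-11324 + I(-88, 9))/(-24714) = -29*(-21/4)/1497 + √(-11324 + 105)/(-24714) = (609/4)*(1/1497) + √(-11219)*(-1/24714) = 203/1996 + (I*√11219)*(-1/24714) = 203/1996 - I*√11219/24714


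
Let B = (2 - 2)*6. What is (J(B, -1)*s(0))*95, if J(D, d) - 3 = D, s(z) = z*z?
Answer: 0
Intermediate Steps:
s(z) = z**2
B = 0 (B = 0*6 = 0)
J(D, d) = 3 + D
(J(B, -1)*s(0))*95 = ((3 + 0)*0**2)*95 = (3*0)*95 = 0*95 = 0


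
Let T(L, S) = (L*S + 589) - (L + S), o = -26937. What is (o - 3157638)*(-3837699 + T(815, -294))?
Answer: 12984279757575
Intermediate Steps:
T(L, S) = 589 - L - S + L*S (T(L, S) = (589 + L*S) + (-L - S) = 589 - L - S + L*S)
(o - 3157638)*(-3837699 + T(815, -294)) = (-26937 - 3157638)*(-3837699 + (589 - 1*815 - 1*(-294) + 815*(-294))) = -3184575*(-3837699 + (589 - 815 + 294 - 239610)) = -3184575*(-3837699 - 239542) = -3184575*(-4077241) = 12984279757575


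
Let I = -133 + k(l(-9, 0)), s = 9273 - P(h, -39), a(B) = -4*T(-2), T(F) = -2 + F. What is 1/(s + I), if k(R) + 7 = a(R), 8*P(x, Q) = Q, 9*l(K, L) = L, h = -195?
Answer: 8/73231 ≈ 0.00010924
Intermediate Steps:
l(K, L) = L/9
a(B) = 16 (a(B) = -4*(-2 - 2) = -4*(-4) = 16)
P(x, Q) = Q/8
k(R) = 9 (k(R) = -7 + 16 = 9)
s = 74223/8 (s = 9273 - (-39)/8 = 9273 - 1*(-39/8) = 9273 + 39/8 = 74223/8 ≈ 9277.9)
I = -124 (I = -133 + 9 = -124)
1/(s + I) = 1/(74223/8 - 124) = 1/(73231/8) = 8/73231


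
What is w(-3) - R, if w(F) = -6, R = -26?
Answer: 20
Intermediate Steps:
w(-3) - R = -6 - 1*(-26) = -6 + 26 = 20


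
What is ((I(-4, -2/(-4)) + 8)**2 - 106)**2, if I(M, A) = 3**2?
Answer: 33489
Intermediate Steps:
I(M, A) = 9
((I(-4, -2/(-4)) + 8)**2 - 106)**2 = ((9 + 8)**2 - 106)**2 = (17**2 - 106)**2 = (289 - 106)**2 = 183**2 = 33489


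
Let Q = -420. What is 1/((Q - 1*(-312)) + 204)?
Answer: 1/96 ≈ 0.010417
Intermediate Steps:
1/((Q - 1*(-312)) + 204) = 1/((-420 - 1*(-312)) + 204) = 1/((-420 + 312) + 204) = 1/(-108 + 204) = 1/96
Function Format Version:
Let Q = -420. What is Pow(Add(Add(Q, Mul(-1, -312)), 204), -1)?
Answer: Rational(1, 96) ≈ 0.010417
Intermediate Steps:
Pow(Add(Add(Q, Mul(-1, -312)), 204), -1) = Pow(Add(Add(-420, Mul(-1, -312)), 204), -1) = Pow(Add(Add(-420, 312), 204), -1) = Pow(Add(-108, 204), -1) = Pow(96, -1) = Rational(1, 96)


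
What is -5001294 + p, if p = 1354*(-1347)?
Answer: -6825132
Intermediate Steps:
p = -1823838
-5001294 + p = -5001294 - 1823838 = -6825132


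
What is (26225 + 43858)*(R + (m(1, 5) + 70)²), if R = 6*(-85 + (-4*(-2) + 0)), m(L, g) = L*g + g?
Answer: 416152854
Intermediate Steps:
m(L, g) = g + L*g
R = -462 (R = 6*(-85 + (8 + 0)) = 6*(-85 + 8) = 6*(-77) = -462)
(26225 + 43858)*(R + (m(1, 5) + 70)²) = (26225 + 43858)*(-462 + (5*(1 + 1) + 70)²) = 70083*(-462 + (5*2 + 70)²) = 70083*(-462 + (10 + 70)²) = 70083*(-462 + 80²) = 70083*(-462 + 6400) = 70083*5938 = 416152854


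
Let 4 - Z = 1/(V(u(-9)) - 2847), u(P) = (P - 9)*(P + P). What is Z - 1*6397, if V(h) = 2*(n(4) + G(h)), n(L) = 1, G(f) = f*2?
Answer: -9902756/1549 ≈ -6393.0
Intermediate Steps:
G(f) = 2*f
u(P) = 2*P*(-9 + P) (u(P) = (-9 + P)*(2*P) = 2*P*(-9 + P))
V(h) = 2 + 4*h (V(h) = 2*(1 + 2*h) = 2 + 4*h)
Z = 6197/1549 (Z = 4 - 1/((2 + 4*(2*(-9)*(-9 - 9))) - 2847) = 4 - 1/((2 + 4*(2*(-9)*(-18))) - 2847) = 4 - 1/((2 + 4*324) - 2847) = 4 - 1/((2 + 1296) - 2847) = 4 - 1/(1298 - 2847) = 4 - 1/(-1549) = 4 - 1*(-1/1549) = 4 + 1/1549 = 6197/1549 ≈ 4.0006)
Z - 1*6397 = 6197/1549 - 1*6397 = 6197/1549 - 6397 = -9902756/1549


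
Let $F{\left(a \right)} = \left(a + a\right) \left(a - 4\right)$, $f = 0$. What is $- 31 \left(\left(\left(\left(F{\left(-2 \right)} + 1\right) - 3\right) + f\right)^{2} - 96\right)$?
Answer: $-12028$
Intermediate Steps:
$F{\left(a \right)} = 2 a \left(-4 + a\right)$
$- 31 \left(\left(\left(\left(F{\left(-2 \right)} + 1\right) - 3\right) + f\right)^{2} - 96\right) = - 31 \left(\left(\left(\left(2 \left(-2\right) \left(-4 - 2\right) + 1\right) - 3\right) + 0\right)^{2} - 96\right) = - 31 \left(\left(\left(\left(2 \left(-2\right) \left(-6\right) + 1\right) - 3\right) + 0\right)^{2} - 96\right) = - 31 \left(\left(\left(\left(24 + 1\right) - 3\right) + 0\right)^{2} - 96\right) = - 31 \left(\left(\left(25 - 3\right) + 0\right)^{2} - 96\right) = - 31 \left(\left(22 + 0\right)^{2} - 96\right) = - 31 \left(22^{2} - 96\right) = - 31 \left(484 - 96\right) = \left(-31\right) 388 = -12028$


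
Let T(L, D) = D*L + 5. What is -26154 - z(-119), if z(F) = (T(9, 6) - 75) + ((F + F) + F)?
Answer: -25781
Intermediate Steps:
T(L, D) = 5 + D*L
z(F) = -16 + 3*F (z(F) = ((5 + 6*9) - 75) + ((F + F) + F) = ((5 + 54) - 75) + (2*F + F) = (59 - 75) + 3*F = -16 + 3*F)
-26154 - z(-119) = -26154 - (-16 + 3*(-119)) = -26154 - (-16 - 357) = -26154 - 1*(-373) = -26154 + 373 = -25781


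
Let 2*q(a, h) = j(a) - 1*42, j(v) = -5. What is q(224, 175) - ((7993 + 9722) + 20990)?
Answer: -77457/2 ≈ -38729.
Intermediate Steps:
q(a, h) = -47/2 (q(a, h) = (-5 - 1*42)/2 = (-5 - 42)/2 = (1/2)*(-47) = -47/2)
q(224, 175) - ((7993 + 9722) + 20990) = -47/2 - ((7993 + 9722) + 20990) = -47/2 - (17715 + 20990) = -47/2 - 1*38705 = -47/2 - 38705 = -77457/2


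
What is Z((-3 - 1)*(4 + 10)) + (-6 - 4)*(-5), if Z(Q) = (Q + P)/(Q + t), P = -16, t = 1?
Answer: 2822/55 ≈ 51.309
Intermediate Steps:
Z(Q) = (-16 + Q)/(1 + Q) (Z(Q) = (Q - 16)/(Q + 1) = (-16 + Q)/(1 + Q))
Z((-3 - 1)*(4 + 10)) + (-6 - 4)*(-5) = (-16 + (-3 - 1)*(4 + 10))/(1 + (-3 - 1)*(4 + 10)) + (-6 - 4)*(-5) = (-16 - 4*14)/(1 - 4*14) - 10*(-5) = (-16 - 56)/(1 - 56) + 50 = -72/(-55) + 50 = -1/55*(-72) + 50 = 72/55 + 50 = 2822/55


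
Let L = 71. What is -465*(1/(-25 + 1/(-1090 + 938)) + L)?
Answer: -41806445/1267 ≈ -32996.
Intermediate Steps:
-465*(1/(-25 + 1/(-1090 + 938)) + L) = -465*(1/(-25 + 1/(-1090 + 938)) + 71) = -465*(1/(-25 + 1/(-152)) + 71) = -465*(1/(-25 - 1/152) + 71) = -465*(1/(-3801/152) + 71) = -465*(-152/3801 + 71) = -465*269719/3801 = -41806445/1267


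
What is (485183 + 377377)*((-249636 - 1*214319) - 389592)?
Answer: -736235500320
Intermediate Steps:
(485183 + 377377)*((-249636 - 1*214319) - 389592) = 862560*((-249636 - 214319) - 389592) = 862560*(-463955 - 389592) = 862560*(-853547) = -736235500320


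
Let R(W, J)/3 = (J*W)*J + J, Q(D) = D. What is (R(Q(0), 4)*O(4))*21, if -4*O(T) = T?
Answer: -252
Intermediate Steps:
R(W, J) = 3*J + 3*W*J² (R(W, J) = 3*((J*W)*J + J) = 3*(W*J² + J) = 3*(J + W*J²) = 3*J + 3*W*J²)
O(T) = -T/4
(R(Q(0), 4)*O(4))*21 = ((3*4*(1 + 4*0))*(-¼*4))*21 = ((3*4*(1 + 0))*(-1))*21 = ((3*4*1)*(-1))*21 = (12*(-1))*21 = -12*21 = -252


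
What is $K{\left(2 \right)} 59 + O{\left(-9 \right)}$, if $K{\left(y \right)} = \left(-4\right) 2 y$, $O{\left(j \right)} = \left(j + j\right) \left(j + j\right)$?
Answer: $-620$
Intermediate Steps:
$O{\left(j \right)} = 4 j^{2}$ ($O{\left(j \right)} = 2 j 2 j = 4 j^{2}$)
$K{\left(y \right)} = - 8 y$
$K{\left(2 \right)} 59 + O{\left(-9 \right)} = \left(-8\right) 2 \cdot 59 + 4 \left(-9\right)^{2} = \left(-16\right) 59 + 4 \cdot 81 = -944 + 324 = -620$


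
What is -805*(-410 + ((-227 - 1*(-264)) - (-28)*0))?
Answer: 300265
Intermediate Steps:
-805*(-410 + ((-227 - 1*(-264)) - (-28)*0)) = -805*(-410 + ((-227 + 264) - 1*0)) = -805*(-410 + (37 + 0)) = -805*(-410 + 37) = -805*(-373) = 300265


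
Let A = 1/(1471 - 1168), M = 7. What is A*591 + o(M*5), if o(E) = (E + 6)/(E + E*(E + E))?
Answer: 493686/250985 ≈ 1.9670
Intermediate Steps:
o(E) = (6 + E)/(E + 2*E²) (o(E) = (6 + E)/(E + E*(2*E)) = (6 + E)/(E + 2*E²))
A = 1/303 ≈ 0.0033003
A*591 + o(M*5) = (1/303)*591 + (6 + 7*5)/(((7*5))*(1 + 2*(7*5))) = 197/101 + (6 + 35)/(35*(1 + 2*35)) = 197/101 + (1/35)*41/(1 + 70) = 197/101 + (1/35)*41/71 = 197/101 + (1/35)*(1/71)*41 = 197/101 + 41/2485 = 493686/250985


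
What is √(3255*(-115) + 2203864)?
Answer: √1829539 ≈ 1352.6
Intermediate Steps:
√(3255*(-115) + 2203864) = √(-374325 + 2203864) = √1829539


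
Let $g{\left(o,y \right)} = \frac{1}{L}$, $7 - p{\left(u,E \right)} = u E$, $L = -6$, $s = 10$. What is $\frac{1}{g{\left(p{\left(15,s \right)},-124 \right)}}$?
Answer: $-6$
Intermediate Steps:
$p{\left(u,E \right)} = 7 - E u$ ($p{\left(u,E \right)} = 7 - u E = 7 - E u$)
$g{\left(o,y \right)} = - \frac{1}{6}$ ($g{\left(o,y \right)} = \frac{1}{-6} = - \frac{1}{6}$)
$\frac{1}{g{\left(p{\left(15,s \right)},-124 \right)}} = \frac{1}{- \frac{1}{6}} = -6$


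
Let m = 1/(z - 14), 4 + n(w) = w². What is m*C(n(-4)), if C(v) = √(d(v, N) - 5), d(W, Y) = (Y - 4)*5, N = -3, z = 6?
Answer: -I*√10/4 ≈ -0.79057*I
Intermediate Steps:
n(w) = -4 + w²
d(W, Y) = -20 + 5*Y (d(W, Y) = (-4 + Y)*5 = -20 + 5*Y)
C(v) = 2*I*√10 (C(v) = √((-20 + 5*(-3)) - 5) = √((-20 - 15) - 5) = √(-35 - 5) = √(-40) = 2*I*√10)
m = -⅛ (m = 1/(6 - 14) = 1/(-8) = -⅛ ≈ -0.12500)
m*C(n(-4)) = -I*√10/4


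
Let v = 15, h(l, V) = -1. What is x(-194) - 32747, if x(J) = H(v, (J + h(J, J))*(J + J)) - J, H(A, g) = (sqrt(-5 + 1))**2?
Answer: -32557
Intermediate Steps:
H(A, g) = -4 (H(A, g) = (sqrt(-4))**2 = (2*I)**2 = -4)
x(J) = -4 - J
x(-194) - 32747 = (-4 - 1*(-194)) - 32747 = (-4 + 194) - 32747 = 190 - 32747 = -32557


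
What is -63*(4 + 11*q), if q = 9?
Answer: -6489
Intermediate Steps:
-63*(4 + 11*q) = -63*(4 + 11*9) = -63*(4 + 99) = -63*103 = -6489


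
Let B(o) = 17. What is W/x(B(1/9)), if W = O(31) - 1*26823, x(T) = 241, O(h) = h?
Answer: -26792/241 ≈ -111.17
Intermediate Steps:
W = -26792 (W = 31 - 1*26823 = 31 - 26823 = -26792)
W/x(B(1/9)) = -26792/241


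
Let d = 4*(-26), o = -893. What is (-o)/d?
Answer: -893/104 ≈ -8.5865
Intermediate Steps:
d = -104
(-o)/d = -1*(-893)/(-104) = 893*(-1/104) = -893/104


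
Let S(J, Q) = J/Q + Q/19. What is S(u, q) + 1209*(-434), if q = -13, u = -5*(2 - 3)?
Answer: -129602646/247 ≈ -5.2471e+5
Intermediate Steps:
u = 5 (u = -5*(-1) = 5)
S(J, Q) = Q/19 + J/Q (S(J, Q) = J/Q + Q*(1/19) = J/Q + Q/19 = Q/19 + J/Q)
S(u, q) + 1209*(-434) = ((1/19)*(-13) + 5/(-13)) + 1209*(-434) = (-13/19 + 5*(-1/13)) - 524706 = (-13/19 - 5/13) - 524706 = -264/247 - 524706 = -129602646/247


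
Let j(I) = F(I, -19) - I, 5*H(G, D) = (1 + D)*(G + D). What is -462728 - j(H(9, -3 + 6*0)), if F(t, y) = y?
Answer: -2313557/5 ≈ -4.6271e+5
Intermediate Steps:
H(G, D) = (1 + D)*(D + G)/5 (H(G, D) = ((1 + D)*(G + D))/5 = ((1 + D)*(D + G))/5 = (1 + D)*(D + G)/5)
j(I) = -19 - I
-462728 - j(H(9, -3 + 6*0)) = -462728 - (-19 - ((-3 + 6*0)/5 + (1/5)*9 + (-3 + 6*0)**2/5 + (1/5)*(-3 + 6*0)*9)) = -462728 - (-19 - ((-3 + 0)/5 + 9/5 + (-3 + 0)**2/5 + (1/5)*(-3 + 0)*9)) = -462728 - (-19 - ((1/5)*(-3) + 9/5 + (1/5)*(-3)**2 + (1/5)*(-3)*9)) = -462728 - (-19 - (-3/5 + 9/5 + (1/5)*9 - 27/5)) = -462728 - (-19 - (-3/5 + 9/5 + 9/5 - 27/5)) = -462728 - (-19 - 1*(-12/5)) = -462728 - (-19 + 12/5) = -462728 - 1*(-83/5) = -462728 + 83/5 = -2313557/5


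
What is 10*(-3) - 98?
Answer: -128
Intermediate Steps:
10*(-3) - 98 = -30 - 98 = -128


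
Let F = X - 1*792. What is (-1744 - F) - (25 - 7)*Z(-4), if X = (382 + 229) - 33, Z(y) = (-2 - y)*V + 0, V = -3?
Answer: -1422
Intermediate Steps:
Z(y) = 6 + 3*y (Z(y) = (-2 - y)*(-3) + 0 = (6 + 3*y) + 0 = 6 + 3*y)
X = 578 (X = 611 - 33 = 578)
F = -214 (F = 578 - 1*792 = 578 - 792 = -214)
(-1744 - F) - (25 - 7)*Z(-4) = (-1744 - 1*(-214)) - (25 - 7)*(6 + 3*(-4)) = (-1744 + 214) - 18*(6 - 12) = -1530 - 18*(-6) = -1530 - 1*(-108) = -1530 + 108 = -1422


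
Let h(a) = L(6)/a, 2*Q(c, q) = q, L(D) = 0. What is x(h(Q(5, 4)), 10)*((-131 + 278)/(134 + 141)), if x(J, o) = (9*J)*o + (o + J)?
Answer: 294/55 ≈ 5.3455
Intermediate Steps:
Q(c, q) = q/2
h(a) = 0 (h(a) = 0/a = 0)
x(J, o) = J + o + 9*J*o (x(J, o) = 9*J*o + (J + o) = J + o + 9*J*o)
x(h(Q(5, 4)), 10)*((-131 + 278)/(134 + 141)) = (0 + 10 + 9*0*10)*((-131 + 278)/(134 + 141)) = (0 + 10 + 0)*(147/275) = 10*(147*(1/275)) = 10*(147/275) = 294/55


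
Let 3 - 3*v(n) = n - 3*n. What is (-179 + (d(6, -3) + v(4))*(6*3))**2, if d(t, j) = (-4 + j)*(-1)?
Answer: 169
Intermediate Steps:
v(n) = 1 + 2*n/3 (v(n) = 1 - (n - 3*n)/3 = 1 - (-2)*n/3 = 1 + 2*n/3)
d(t, j) = 4 - j
(-179 + (d(6, -3) + v(4))*(6*3))**2 = (-179 + ((4 - 1*(-3)) + (1 + (2/3)*4))*(6*3))**2 = (-179 + ((4 + 3) + (1 + 8/3))*18)**2 = (-179 + (7 + 11/3)*18)**2 = (-179 + (32/3)*18)**2 = (-179 + 192)**2 = 13**2 = 169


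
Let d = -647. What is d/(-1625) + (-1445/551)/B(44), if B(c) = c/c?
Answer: -1991628/895375 ≈ -2.2243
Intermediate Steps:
B(c) = 1
d/(-1625) + (-1445/551)/B(44) = -647/(-1625) - 1445/551/1 = -647*(-1/1625) - 1445*1/551*1 = 647/1625 - 1445/551*1 = 647/1625 - 1445/551 = -1991628/895375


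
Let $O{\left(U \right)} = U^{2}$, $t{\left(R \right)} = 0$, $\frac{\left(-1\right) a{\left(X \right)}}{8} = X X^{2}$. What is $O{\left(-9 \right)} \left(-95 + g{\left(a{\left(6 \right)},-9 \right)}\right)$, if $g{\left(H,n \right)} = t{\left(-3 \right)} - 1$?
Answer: $-7776$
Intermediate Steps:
$a{\left(X \right)} = - 8 X^{3}$ ($a{\left(X \right)} = - 8 X X^{2} = - 8 X^{3}$)
$g{\left(H,n \right)} = -1$ ($g{\left(H,n \right)} = 0 - 1 = -1$)
$O{\left(-9 \right)} \left(-95 + g{\left(a{\left(6 \right)},-9 \right)}\right) = \left(-9\right)^{2} \left(-95 - 1\right) = 81 \left(-96\right) = -7776$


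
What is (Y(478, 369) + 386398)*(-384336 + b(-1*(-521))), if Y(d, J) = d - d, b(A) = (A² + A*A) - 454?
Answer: 61086432616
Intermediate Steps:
b(A) = -454 + 2*A² (b(A) = (A² + A²) - 454 = 2*A² - 454 = -454 + 2*A²)
Y(d, J) = 0
(Y(478, 369) + 386398)*(-384336 + b(-1*(-521))) = (0 + 386398)*(-384336 + (-454 + 2*(-1*(-521))²)) = 386398*(-384336 + (-454 + 2*521²)) = 386398*(-384336 + (-454 + 2*271441)) = 386398*(-384336 + (-454 + 542882)) = 386398*(-384336 + 542428) = 386398*158092 = 61086432616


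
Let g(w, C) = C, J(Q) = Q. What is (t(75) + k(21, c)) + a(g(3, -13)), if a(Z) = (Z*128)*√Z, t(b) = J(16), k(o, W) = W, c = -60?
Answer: -44 - 1664*I*√13 ≈ -44.0 - 5999.6*I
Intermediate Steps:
t(b) = 16
a(Z) = 128*Z^(3/2) (a(Z) = (128*Z)*√Z = 128*Z^(3/2))
(t(75) + k(21, c)) + a(g(3, -13)) = (16 - 60) + 128*(-13)^(3/2) = -44 + 128*(-13*I*√13) = -44 - 1664*I*√13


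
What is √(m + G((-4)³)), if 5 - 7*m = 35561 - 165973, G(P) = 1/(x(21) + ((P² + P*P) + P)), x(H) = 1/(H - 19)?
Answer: √4923987935433/16257 ≈ 136.50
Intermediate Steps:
x(H) = 1/(-19 + H)
G(P) = 1/(½ + P + 2*P²) (G(P) = 1/(1/(-19 + 21) + ((P² + P*P) + P)) = 1/(1/2 + ((P² + P²) + P)) = 1/(½ + (2*P² + P)) = 1/(½ + (P + 2*P²)) = 1/(½ + P + 2*P²))
m = 18631 (m = 5/7 - (35561 - 165973)/7 = 5/7 - ⅐*(-130412) = 5/7 + 130412/7 = 18631)
√(m + G((-4)³)) = √(18631 + 2/(1 + 2*(-4)³ + 4*((-4)³)²)) = √(18631 + 2/(1 + 2*(-64) + 4*(-64)²)) = √(18631 + 2/(1 - 128 + 4*4096)) = √(18631 + 2/(1 - 128 + 16384)) = √(18631 + 2/16257) = √(302884169/16257) = √4923987935433/16257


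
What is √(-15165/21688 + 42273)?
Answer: 9*√61369118458/10844 ≈ 205.60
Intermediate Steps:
√(-15165/21688 + 42273) = √(916801659/21688) = 9*√61369118458/10844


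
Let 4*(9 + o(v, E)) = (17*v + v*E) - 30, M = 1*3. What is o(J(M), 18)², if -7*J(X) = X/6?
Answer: 18769/64 ≈ 293.27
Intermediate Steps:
M = 3
J(X) = -X/42 (J(X) = -X/(7*6) = -X/42)
o(v, E) = -33/2 + 17*v/4 + E*v/4 (o(v, E) = -9 + ((17*v + v*E) - 30)/4 = -9 + ((17*v + E*v) - 30)/4 = -9 + (-30 + 17*v + E*v)/4 = -9 + (-15/2 + 17*v/4 + E*v/4) = -33/2 + 17*v/4 + E*v/4)
o(J(M), 18)² = (-33/2 + 17*(-1/42*3)/4 + (¼)*18*(-1/42*3))² = (-33/2 + (17/4)*(-1/14) + (¼)*18*(-1/14))² = (-33/2 - 17/56 - 9/28)² = (-137/8)² = 18769/64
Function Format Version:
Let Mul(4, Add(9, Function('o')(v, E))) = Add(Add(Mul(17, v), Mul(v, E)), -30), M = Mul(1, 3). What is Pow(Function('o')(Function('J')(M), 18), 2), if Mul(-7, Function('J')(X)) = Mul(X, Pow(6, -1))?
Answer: Rational(18769, 64) ≈ 293.27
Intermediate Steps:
M = 3
Function('J')(X) = Mul(Rational(-1, 42), X) (Function('J')(X) = Mul(Rational(-1, 7), Mul(X, Pow(6, -1))) = Mul(Rational(-1, 7), Mul(X, Rational(1, 6))) = Mul(Rational(-1, 7), Mul(Rational(1, 6), X)) = Mul(Rational(-1, 42), X))
Function('o')(v, E) = Add(Rational(-33, 2), Mul(Rational(17, 4), v), Mul(Rational(1, 4), E, v)) (Function('o')(v, E) = Add(-9, Mul(Rational(1, 4), Add(Add(Mul(17, v), Mul(v, E)), -30))) = Add(-9, Mul(Rational(1, 4), Add(Add(Mul(17, v), Mul(E, v)), -30))) = Add(-9, Mul(Rational(1, 4), Add(-30, Mul(17, v), Mul(E, v)))) = Add(-9, Add(Rational(-15, 2), Mul(Rational(17, 4), v), Mul(Rational(1, 4), E, v))) = Add(Rational(-33, 2), Mul(Rational(17, 4), v), Mul(Rational(1, 4), E, v)))
Pow(Function('o')(Function('J')(M), 18), 2) = Pow(Add(Rational(-33, 2), Mul(Rational(17, 4), Mul(Rational(-1, 42), 3)), Mul(Rational(1, 4), 18, Mul(Rational(-1, 42), 3))), 2) = Pow(Add(Rational(-33, 2), Mul(Rational(17, 4), Rational(-1, 14)), Mul(Rational(1, 4), 18, Rational(-1, 14))), 2) = Pow(Add(Rational(-33, 2), Rational(-17, 56), Rational(-9, 28)), 2) = Pow(Rational(-137, 8), 2) = Rational(18769, 64)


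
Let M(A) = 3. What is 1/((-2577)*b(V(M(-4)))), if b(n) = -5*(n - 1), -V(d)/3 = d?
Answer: -1/128850 ≈ -7.7610e-6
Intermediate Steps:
V(d) = -3*d
b(n) = 5 - 5*n (b(n) = -5*(-1 + n) = 5 - 5*n)
1/((-2577)*b(V(M(-4)))) = 1/((-2577)*(5 - (-15)*3)) = -1/(2577*(5 - 5*(-9))) = -1/(2577*(5 + 45)) = -1/2577/50 = -1/2577*1/50 = -1/128850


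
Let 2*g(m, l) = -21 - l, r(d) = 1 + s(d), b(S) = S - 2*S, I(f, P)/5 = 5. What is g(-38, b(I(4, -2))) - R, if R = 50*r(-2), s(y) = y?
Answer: 52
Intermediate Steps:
I(f, P) = 25 (I(f, P) = 5*5 = 25)
b(S) = -S
r(d) = 1 + d
R = -50 (R = 50*(1 - 2) = 50*(-1) = -50)
g(m, l) = -21/2 - l/2 (g(m, l) = (-21 - l)/2 = -21/2 - l/2)
g(-38, b(I(4, -2))) - R = (-21/2 - (-1)*25/2) - 1*(-50) = (-21/2 - ½*(-25)) + 50 = (-21/2 + 25/2) + 50 = 2 + 50 = 52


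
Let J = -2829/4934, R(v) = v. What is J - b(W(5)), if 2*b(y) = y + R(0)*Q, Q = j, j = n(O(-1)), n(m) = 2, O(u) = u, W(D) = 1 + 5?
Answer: -17631/4934 ≈ -3.5734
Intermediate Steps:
W(D) = 6
j = 2
Q = 2
J = -2829/4934 (J = -2829*1/4934 = -2829/4934 ≈ -0.57337)
b(y) = y/2 (b(y) = (y + 0*2)/2 = (y + 0)/2 = y/2)
J - b(W(5)) = -2829/4934 - 6/2 = -2829/4934 - 1*3 = -2829/4934 - 3 = -17631/4934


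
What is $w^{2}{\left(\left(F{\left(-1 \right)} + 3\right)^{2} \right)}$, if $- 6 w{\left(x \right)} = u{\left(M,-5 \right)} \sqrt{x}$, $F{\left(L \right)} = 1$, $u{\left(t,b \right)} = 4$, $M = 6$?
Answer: $\frac{64}{9} \approx 7.1111$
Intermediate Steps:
$w{\left(x \right)} = - \frac{2 \sqrt{x}}{3}$ ($w{\left(x \right)} = - \frac{4 \sqrt{x}}{6} = - \frac{2 \sqrt{x}}{3}$)
$w^{2}{\left(\left(F{\left(-1 \right)} + 3\right)^{2} \right)} = \left(- \frac{2 \sqrt{\left(1 + 3\right)^{2}}}{3}\right)^{2} = \left(- \frac{2 \sqrt{4^{2}}}{3}\right)^{2} = \left(- \frac{2 \sqrt{16}}{3}\right)^{2} = \left(\left(- \frac{2}{3}\right) 4\right)^{2} = \left(- \frac{8}{3}\right)^{2} = \frac{64}{9}$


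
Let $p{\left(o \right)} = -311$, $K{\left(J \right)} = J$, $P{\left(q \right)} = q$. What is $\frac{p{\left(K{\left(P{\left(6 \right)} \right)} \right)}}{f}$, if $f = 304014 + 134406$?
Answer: $- \frac{311}{438420} \approx -0.00070937$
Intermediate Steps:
$f = 438420$
$\frac{p{\left(K{\left(P{\left(6 \right)} \right)} \right)}}{f} = - \frac{311}{438420}$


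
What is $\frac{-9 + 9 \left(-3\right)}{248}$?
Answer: $- \frac{9}{62} \approx -0.14516$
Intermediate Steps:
$\frac{-9 + 9 \left(-3\right)}{248} = \left(-9 - 27\right) \frac{1}{248} = \left(-36\right) \frac{1}{248} = - \frac{9}{62}$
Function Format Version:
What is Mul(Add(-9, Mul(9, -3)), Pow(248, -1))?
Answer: Rational(-9, 62) ≈ -0.14516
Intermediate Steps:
Mul(Add(-9, Mul(9, -3)), Pow(248, -1)) = Mul(Add(-9, -27), Rational(1, 248)) = Mul(-36, Rational(1, 248)) = Rational(-9, 62)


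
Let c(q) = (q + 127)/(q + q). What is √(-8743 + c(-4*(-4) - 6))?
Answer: I*√873615/10 ≈ 93.467*I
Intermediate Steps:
c(q) = (127 + q)/(2*q) (c(q) = (127 + q)/((2*q)) = (127 + q)*(1/(2*q)) = (127 + q)/(2*q))
√(-8743 + c(-4*(-4) - 6)) = √(-8743 + (127 + (-4*(-4) - 6))/(2*(-4*(-4) - 6))) = √(-8743 + (127 + (16 - 6))/(2*(16 - 6))) = √(-8743 + (½)*(127 + 10)/10) = √(-8743 + (½)*(⅒)*137) = √(-8743 + 137/20) = √(-174723/20) = I*√873615/10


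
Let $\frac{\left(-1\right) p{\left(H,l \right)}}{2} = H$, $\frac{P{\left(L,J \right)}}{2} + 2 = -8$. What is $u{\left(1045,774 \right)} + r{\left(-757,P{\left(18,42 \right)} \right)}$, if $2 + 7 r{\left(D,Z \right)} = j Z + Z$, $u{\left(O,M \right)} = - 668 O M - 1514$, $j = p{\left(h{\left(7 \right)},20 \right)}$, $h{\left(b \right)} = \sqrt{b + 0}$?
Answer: $- \frac{3782099700}{7} + \frac{40 \sqrt{7}}{7} \approx -5.403 \cdot 10^{8}$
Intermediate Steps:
$P{\left(L,J \right)} = -20$ ($P{\left(L,J \right)} = -4 + 2 \left(-8\right) = -4 - 16 = -20$)
$h{\left(b \right)} = \sqrt{b}$
$p{\left(H,l \right)} = - 2 H$
$j = - 2 \sqrt{7} \approx -5.2915$
$u{\left(O,M \right)} = -1514 - 668 M O$ ($u{\left(O,M \right)} = - 668 M O - 1514 = -1514 - 668 M O$)
$r{\left(D,Z \right)} = - \frac{2}{7} + \frac{Z}{7} - \frac{2 Z \sqrt{7}}{7}$ ($r{\left(D,Z \right)} = - \frac{2}{7} + \frac{- 2 \sqrt{7} Z + Z}{7} = - \frac{2}{7} + \frac{- 2 Z \sqrt{7} + Z}{7} = - \frac{2}{7} + \frac{Z - 2 Z \sqrt{7}}{7} = - \frac{2}{7} + \left(\frac{Z}{7} - \frac{2 Z \sqrt{7}}{7}\right) = - \frac{2}{7} + \frac{Z}{7} - \frac{2 Z \sqrt{7}}{7}$)
$u{\left(1045,774 \right)} + r{\left(-757,P{\left(18,42 \right)} \right)} = \left(-1514 - 517032 \cdot 1045\right) - \left(\frac{22}{7} - \frac{40 \sqrt{7}}{7}\right) = \left(-1514 - 540298440\right) - \left(\frac{22}{7} - \frac{40 \sqrt{7}}{7}\right) = -540299954 - \left(\frac{22}{7} - \frac{40 \sqrt{7}}{7}\right) = - \frac{3782099700}{7} + \frac{40 \sqrt{7}}{7}$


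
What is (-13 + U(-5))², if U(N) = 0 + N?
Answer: 324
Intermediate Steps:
U(N) = N
(-13 + U(-5))² = (-13 - 5)² = (-18)² = 324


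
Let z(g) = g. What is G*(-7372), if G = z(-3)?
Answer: 22116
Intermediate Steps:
G = -3
G*(-7372) = -3*(-7372) = 22116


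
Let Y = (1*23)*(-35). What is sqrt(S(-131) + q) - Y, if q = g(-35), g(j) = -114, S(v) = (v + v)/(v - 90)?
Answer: 805 + 2*I*sqrt(1377493)/221 ≈ 805.0 + 10.621*I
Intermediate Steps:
S(v) = 2*v/(-90 + v) (S(v) = (2*v)/(-90 + v) = 2*v/(-90 + v))
q = -114
Y = -805 (Y = 23*(-35) = -805)
sqrt(S(-131) + q) - Y = sqrt(2*(-131)/(-90 - 131) - 114) - 1*(-805) = sqrt(2*(-131)/(-221) - 114) + 805 = sqrt(2*(-131)*(-1/221) - 114) + 805 = sqrt(262/221 - 114) + 805 = sqrt(-24932/221) + 805 = 2*I*sqrt(1377493)/221 + 805 = 805 + 2*I*sqrt(1377493)/221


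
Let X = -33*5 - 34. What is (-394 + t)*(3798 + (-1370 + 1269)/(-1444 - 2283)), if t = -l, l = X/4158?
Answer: -23187044814091/15496866 ≈ -1.4962e+6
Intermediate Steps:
X = -199 (X = -165 - 34 = -199)
l = -199/4158 ≈ -0.047860
t = 199/4158 (t = -1*(-199/4158) = 199/4158 ≈ 0.047860)
(-394 + t)*(3798 + (-1370 + 1269)/(-1444 - 2283)) = (-394 + 199/4158)*(3798 + (-1370 + 1269)/(-1444 - 2283)) = -1638053*(3798 - 101/(-3727))/4158 = -1638053*(3798 - 101*(-1/3727))/4158 = -1638053*(3798 + 101/3727)/4158 = -1638053/4158*14155247/3727 = -23187044814091/15496866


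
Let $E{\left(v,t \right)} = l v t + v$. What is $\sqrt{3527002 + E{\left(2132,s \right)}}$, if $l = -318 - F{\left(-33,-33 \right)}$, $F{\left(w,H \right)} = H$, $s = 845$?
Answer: $i \sqrt{509909766} \approx 22581.0 i$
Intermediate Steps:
$l = -285$ ($l = -318 - -33 = -318 + 33 = -285$)
$E{\left(v,t \right)} = v - 285 t v$ ($E{\left(v,t \right)} = - 285 v t + v = - 285 t v + v = v - 285 t v$)
$\sqrt{3527002 + E{\left(2132,s \right)}} = \sqrt{3527002 + 2132 \left(1 - 240825\right)} = \sqrt{3527002 + 2132 \left(-240824\right)} = \sqrt{3527002 - 513436768} = \sqrt{-509909766} = i \sqrt{509909766}$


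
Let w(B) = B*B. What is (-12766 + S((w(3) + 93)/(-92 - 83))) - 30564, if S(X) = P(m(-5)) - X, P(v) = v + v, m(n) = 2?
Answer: -7581948/175 ≈ -43325.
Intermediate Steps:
w(B) = B²
P(v) = 2*v
S(X) = 4 - X (S(X) = 2*2 - X = 4 - X)
(-12766 + S((w(3) + 93)/(-92 - 83))) - 30564 = (-12766 + (4 - (3² + 93)/(-92 - 83))) - 30564 = (-12766 + (4 - (9 + 93)/(-175))) - 30564 = (-12766 + (4 - 102*(-1)/175)) - 30564 = (-12766 + (4 - 1*(-102/175))) - 30564 = (-12766 + (4 + 102/175)) - 30564 = (-12766 + 802/175) - 30564 = -2233248/175 - 30564 = -7581948/175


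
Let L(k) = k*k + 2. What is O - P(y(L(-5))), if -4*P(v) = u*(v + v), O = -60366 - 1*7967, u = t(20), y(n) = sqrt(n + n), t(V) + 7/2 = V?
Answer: -68333 + 99*sqrt(6)/4 ≈ -68272.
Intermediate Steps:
t(V) = -7/2 + V
L(k) = 2 + k**2 (L(k) = k**2 + 2 = 2 + k**2)
y(n) = sqrt(2)*sqrt(n) (y(n) = sqrt(2*n) = sqrt(2)*sqrt(n))
u = 33/2 (u = -7/2 + 20 = 33/2 ≈ 16.500)
O = -68333 (O = -60366 - 7967 = -68333)
P(v) = -33*v/4 (P(v) = -33*(v + v)/8 = -33*2*v/8 = -33*v/4)
O - P(y(L(-5))) = -68333 - (-33)*sqrt(2)*sqrt(2 + (-5)**2)/4 = -68333 - (-33)*sqrt(2)*sqrt(2 + 25)/4 = -68333 - (-33)*sqrt(2)*sqrt(27)/4 = -68333 - (-33)*sqrt(2)*(3*sqrt(3))/4 = -68333 - (-33)*3*sqrt(6)/4 = -68333 - (-99)*sqrt(6)/4 = -68333 + 99*sqrt(6)/4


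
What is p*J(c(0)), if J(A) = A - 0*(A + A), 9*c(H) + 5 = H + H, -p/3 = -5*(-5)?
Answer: 125/3 ≈ 41.667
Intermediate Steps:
p = -75 (p = -(-15)*(-5) = -3*25 = -75)
c(H) = -5/9 + 2*H/9 (c(H) = -5/9 + (H + H)/9 = -5/9 + (2*H)/9 = -5/9 + 2*H/9)
J(A) = A (J(A) = A - 0*2*A = A - 1*0 = A + 0 = A)
p*J(c(0)) = -75*(-5/9 + (2/9)*0) = -75*(-5/9 + 0) = -75*(-5/9) = 125/3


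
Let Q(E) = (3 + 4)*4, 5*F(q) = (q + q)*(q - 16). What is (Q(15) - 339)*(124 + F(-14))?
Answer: -90812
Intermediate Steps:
F(q) = 2*q*(-16 + q)/5 (F(q) = ((q + q)*(q - 16))/5 = ((2*q)*(-16 + q))/5 = (2*q*(-16 + q))/5 = 2*q*(-16 + q)/5)
Q(E) = 28 (Q(E) = 7*4 = 28)
(Q(15) - 339)*(124 + F(-14)) = (28 - 339)*(124 + (⅖)*(-14)*(-16 - 14)) = -311*(124 + (⅖)*(-14)*(-30)) = -311*(124 + 168) = -311*292 = -90812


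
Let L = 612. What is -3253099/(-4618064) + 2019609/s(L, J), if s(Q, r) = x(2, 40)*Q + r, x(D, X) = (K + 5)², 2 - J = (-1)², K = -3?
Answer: 9334650456427/11309638736 ≈ 825.37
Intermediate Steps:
J = 1 (J = 2 - 1*(-1)² = 2 - 1*1 = 2 - 1 = 1)
x(D, X) = 4 (x(D, X) = (-3 + 5)² = 2² = 4)
s(Q, r) = r + 4*Q (s(Q, r) = 4*Q + r = r + 4*Q)
-3253099/(-4618064) + 2019609/s(L, J) = -3253099/(-4618064) + 2019609/(1 + 4*612) = -3253099*(-1/4618064) + 2019609/(1 + 2448) = 3253099/4618064 + 2019609/2449 = 9334650456427/11309638736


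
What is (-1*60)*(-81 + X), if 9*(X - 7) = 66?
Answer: 4000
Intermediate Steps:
X = 43/3 (X = 7 + (⅑)*66 = 7 + 22/3 = 43/3 ≈ 14.333)
(-1*60)*(-81 + X) = (-1*60)*(-81 + 43/3) = -60*(-200/3) = 4000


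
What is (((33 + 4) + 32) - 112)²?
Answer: 1849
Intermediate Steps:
(((33 + 4) + 32) - 112)² = ((37 + 32) - 112)² = (69 - 112)² = (-43)² = 1849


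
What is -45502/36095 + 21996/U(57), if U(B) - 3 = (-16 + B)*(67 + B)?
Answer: 562476946/183615265 ≈ 3.0633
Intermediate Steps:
U(B) = 3 + (-16 + B)*(67 + B)
-45502/36095 + 21996/U(57) = -45502/36095 + 21996/(-1069 + 57² + 51*57) = -45502*1/36095 + 21996/(-1069 + 3249 + 2907) = -45502/36095 + 21996/5087 = 562476946/183615265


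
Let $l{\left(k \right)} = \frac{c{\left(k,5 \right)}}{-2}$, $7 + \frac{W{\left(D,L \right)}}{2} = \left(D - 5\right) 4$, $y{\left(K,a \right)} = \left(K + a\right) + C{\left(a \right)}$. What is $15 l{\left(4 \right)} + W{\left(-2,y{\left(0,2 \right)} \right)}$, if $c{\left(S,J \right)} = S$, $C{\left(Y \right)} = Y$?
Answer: $-100$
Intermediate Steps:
$y{\left(K,a \right)} = K + 2 a$ ($y{\left(K,a \right)} = \left(K + a\right) + a = K + 2 a$)
$W{\left(D,L \right)} = -54 + 8 D$ ($W{\left(D,L \right)} = -14 + 2 \left(D - 5\right) 4 = -14 + 2 \left(-5 + D\right) 4 = -14 + 2 \left(-20 + 4 D\right) = -14 + \left(-40 + 8 D\right) = -54 + 8 D$)
$l{\left(k \right)} = - \frac{k}{2}$ ($l{\left(k \right)} = \frac{k}{-2} = k \left(- \frac{1}{2}\right) = - \frac{k}{2}$)
$15 l{\left(4 \right)} + W{\left(-2,y{\left(0,2 \right)} \right)} = 15 \left(\left(- \frac{1}{2}\right) 4\right) + \left(-54 + 8 \left(-2\right)\right) = 15 \left(-2\right) - 70 = -30 - 70 = -100$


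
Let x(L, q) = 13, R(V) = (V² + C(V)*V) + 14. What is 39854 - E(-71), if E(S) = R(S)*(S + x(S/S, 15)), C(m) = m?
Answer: 625422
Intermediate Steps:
R(V) = 14 + 2*V² (R(V) = (V² + V*V) + 14 = (V² + V²) + 14 = 2*V² + 14 = 14 + 2*V²)
E(S) = (13 + S)*(14 + 2*S²) (E(S) = (14 + 2*S²)*(S + 13) = (14 + 2*S²)*(13 + S) = (13 + S)*(14 + 2*S²))
39854 - E(-71) = 39854 - 2*(7 + (-71)²)*(13 - 71) = 39854 - 2*(7 + 5041)*(-58) = 39854 - 2*5048*(-58) = 39854 - 1*(-585568) = 39854 + 585568 = 625422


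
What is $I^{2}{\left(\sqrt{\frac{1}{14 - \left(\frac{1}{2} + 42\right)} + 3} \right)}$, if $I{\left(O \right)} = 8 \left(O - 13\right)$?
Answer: $\frac{627328}{57} - \frac{21632 \sqrt{57}}{57} \approx 8140.5$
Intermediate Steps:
$I{\left(O \right)} = -104 + 8 O$ ($I{\left(O \right)} = 8 \left(-13 + O\right) = -104 + 8 O$)
$I^{2}{\left(\sqrt{\frac{1}{14 - \left(\frac{1}{2} + 42\right)} + 3} \right)} = \left(-104 + 8 \sqrt{\frac{1}{14 - \left(\frac{1}{2} + 42\right)} + 3}\right)^{2} = \left(-104 + 8 \sqrt{\frac{1}{14 - \left(\frac{1}{2} + 6 \frac{1}{\frac{1}{7}}\right)} + 3}\right)^{2} = \left(-104 + 8 \sqrt{\frac{1}{14 - \frac{85}{2}} + 3}\right)^{2} = \left(-104 + 8 \sqrt{\frac{1}{- \frac{57}{2}} + 3}\right)^{2} = \left(-104 + 8 \sqrt{- \frac{2}{57} + 3}\right)^{2} = \left(-104 + 8 \sqrt{\frac{169}{57}}\right)^{2} = \left(-104 + 8 \frac{13 \sqrt{57}}{57}\right)^{2} = \left(-104 + \frac{104 \sqrt{57}}{57}\right)^{2}$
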